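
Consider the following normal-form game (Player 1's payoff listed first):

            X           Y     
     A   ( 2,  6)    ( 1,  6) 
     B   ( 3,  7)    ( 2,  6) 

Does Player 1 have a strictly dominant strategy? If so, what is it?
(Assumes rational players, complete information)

Yes, Player 1's strictly dominant strategy is B

Work:
A strategy strictly dominates another if it gives a strictly higher payoff against every opponent action. Compare each pair of P1's strategies column-by-column:
  A vs B: [2 vs 3, 1 vs 2] → A does not strictly dominate B (column X: 2 ≤ 3)
  B vs A: [3 vs 2, 2 vs 1] → B strictly dominates A
B strictly dominates every other strategy → strictly dominant.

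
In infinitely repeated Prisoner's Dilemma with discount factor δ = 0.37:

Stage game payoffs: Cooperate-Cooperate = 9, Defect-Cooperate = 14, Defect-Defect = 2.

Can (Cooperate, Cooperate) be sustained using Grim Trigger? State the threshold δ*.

δ* = 0.4167; since δ = 0.37 < 0.4167, cooperation cannot be sustained

Work:
For Grim Trigger:
Cooperate forever: 9/(1-δ)
Defect then punished: 14 + 2·δ/(1-δ)
Need: 9/(1-δ) ≥ 14 + 2·δ/(1-δ)
Solving: δ ≥ (T-R)/(T-P) = (14-9)/(14-2) = 0.4167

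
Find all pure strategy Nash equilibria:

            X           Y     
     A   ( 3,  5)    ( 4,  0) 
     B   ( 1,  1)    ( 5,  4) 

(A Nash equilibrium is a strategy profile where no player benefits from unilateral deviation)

Nash equilibrium: (A, X), (B, Y)

Work:
Best responses:
  P1 vs X: payoffs [3, 1] → best response A (payoff 3)
  P1 vs Y: payoffs [4, 5] → best response B (payoff 5)
  P2 vs A: payoffs [5, 0] → best response X (payoff 5)
  P2 vs B: payoffs [1, 4] → best response Y (payoff 4)
Mutual best responses: (A,X), (B,Y) → Nash equilibria.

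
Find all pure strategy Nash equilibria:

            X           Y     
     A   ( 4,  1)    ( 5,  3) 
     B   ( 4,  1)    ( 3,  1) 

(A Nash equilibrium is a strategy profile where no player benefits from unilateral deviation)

Nash equilibrium: (A, Y), (B, X)

Work:
Best responses:
  P1 vs X: payoffs [4, 4] → best response A/B (payoff 4)
  P1 vs Y: payoffs [5, 3] → best response A (payoff 5)
  P2 vs A: payoffs [1, 3] → best response Y (payoff 3)
  P2 vs B: payoffs [1, 1] → best response X/Y (payoff 1)
Mutual best responses: (A,Y), (B,X) → Nash equilibria.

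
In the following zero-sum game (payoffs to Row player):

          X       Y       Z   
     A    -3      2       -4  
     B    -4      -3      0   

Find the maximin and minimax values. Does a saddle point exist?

Maximin = -4, Minimax = -3, Saddle: False

Work:
Row minimums: [-4, -4] → maximin = -4
Column maximums: [-3, 2, 0] → minimax = -3
No saddle point (maximin ≠ minimax). Mixed strategy needed.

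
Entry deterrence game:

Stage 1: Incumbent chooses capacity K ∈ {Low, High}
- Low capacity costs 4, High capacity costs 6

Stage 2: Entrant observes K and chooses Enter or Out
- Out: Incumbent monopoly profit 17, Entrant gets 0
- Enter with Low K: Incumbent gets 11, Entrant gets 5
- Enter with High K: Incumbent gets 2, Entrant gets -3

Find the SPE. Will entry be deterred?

SPE: (High, Enter|Low, Out|High); Entry deterred. Incumbent net profit = 11

Work:
After Low K: Entrant enters (5 > 0)
After High K: Entrant stays out (-3 < 0)
Incumbent: Low → 11−4=7, High → 17−6=11
Incumbent chooses High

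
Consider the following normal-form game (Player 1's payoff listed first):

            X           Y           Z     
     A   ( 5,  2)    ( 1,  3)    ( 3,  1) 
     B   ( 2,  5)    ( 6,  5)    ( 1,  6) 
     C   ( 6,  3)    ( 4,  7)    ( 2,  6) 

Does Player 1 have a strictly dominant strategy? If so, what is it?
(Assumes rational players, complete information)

No strictly dominant strategy exists for Player 1

Work:
A strategy strictly dominates another if it gives a strictly higher payoff against every opponent action. Compare each pair of P1's strategies column-by-column:
  A vs B: [5 vs 2, 1 vs 6, 3 vs 1] → A does not strictly dominate B (column Y: 1 ≤ 6)
  A vs C: [5 vs 6, 1 vs 4, 3 vs 2] → A does not strictly dominate C (column X: 5 ≤ 6)
  B vs A: [2 vs 5, 6 vs 1, 1 vs 3] → B does not strictly dominate A (column X: 2 ≤ 5)
  B vs C: [2 vs 6, 6 vs 4, 1 vs 2] → B does not strictly dominate C (column X: 2 ≤ 6)
  C vs A: [6 vs 5, 4 vs 1, 2 vs 3] → C does not strictly dominate A (column Z: 2 ≤ 3)
  C vs B: [6 vs 2, 4 vs 6, 2 vs 1] → C does not strictly dominate B (column Y: 4 ≤ 6)
No single strategy strictly dominates all others → no strictly dominant strategy.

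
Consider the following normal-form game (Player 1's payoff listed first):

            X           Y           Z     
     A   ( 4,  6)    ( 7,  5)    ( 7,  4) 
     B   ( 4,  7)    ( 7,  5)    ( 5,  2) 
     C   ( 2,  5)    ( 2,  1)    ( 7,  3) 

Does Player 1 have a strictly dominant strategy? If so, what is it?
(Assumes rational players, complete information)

No strictly dominant strategy exists for Player 1

Work:
A strategy strictly dominates another if it gives a strictly higher payoff against every opponent action. Compare each pair of P1's strategies column-by-column:
  A vs B: [4 vs 4, 7 vs 7, 7 vs 5] → A does not strictly dominate B (column X: 4 ≤ 4)
  A vs C: [4 vs 2, 7 vs 2, 7 vs 7] → A does not strictly dominate C (column Z: 7 ≤ 7)
  B vs A: [4 vs 4, 7 vs 7, 5 vs 7] → B does not strictly dominate A (column X: 4 ≤ 4)
  B vs C: [4 vs 2, 7 vs 2, 5 vs 7] → B does not strictly dominate C (column Z: 5 ≤ 7)
  C vs A: [2 vs 4, 2 vs 7, 7 vs 7] → C does not strictly dominate A (column X: 2 ≤ 4)
  C vs B: [2 vs 4, 2 vs 7, 7 vs 5] → C does not strictly dominate B (column X: 2 ≤ 4)
No single strategy strictly dominates all others → no strictly dominant strategy.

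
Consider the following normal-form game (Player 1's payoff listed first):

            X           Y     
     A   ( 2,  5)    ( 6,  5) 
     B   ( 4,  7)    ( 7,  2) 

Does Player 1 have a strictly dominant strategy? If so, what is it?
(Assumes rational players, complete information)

Yes, Player 1's strictly dominant strategy is B

Work:
A strategy strictly dominates another if it gives a strictly higher payoff against every opponent action. Compare each pair of P1's strategies column-by-column:
  A vs B: [2 vs 4, 6 vs 7] → A does not strictly dominate B (column X: 2 ≤ 4)
  B vs A: [4 vs 2, 7 vs 6] → B strictly dominates A
B strictly dominates every other strategy → strictly dominant.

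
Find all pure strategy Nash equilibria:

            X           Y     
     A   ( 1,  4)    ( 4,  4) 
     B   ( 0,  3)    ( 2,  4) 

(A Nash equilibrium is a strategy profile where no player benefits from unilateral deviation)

Nash equilibrium: (A, X), (A, Y)

Work:
Best responses:
  P1 vs X: payoffs [1, 0] → best response A (payoff 1)
  P1 vs Y: payoffs [4, 2] → best response A (payoff 4)
  P2 vs A: payoffs [4, 4] → best response X/Y (payoff 4)
  P2 vs B: payoffs [3, 4] → best response Y (payoff 4)
Mutual best responses: (A,X), (A,Y) → Nash equilibria.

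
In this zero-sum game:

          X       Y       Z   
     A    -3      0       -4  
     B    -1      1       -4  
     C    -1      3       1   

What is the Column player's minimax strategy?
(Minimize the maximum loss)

Column should play X, value = -1

Work:
Column player minimizes Row's maximum payoff:
Column X: max payoff to Row = -1
Column Y: max payoff to Row = 3
Column Z: max payoff to Row = 1
Minimum is -1, achieved by column X.
Minimax strategy: X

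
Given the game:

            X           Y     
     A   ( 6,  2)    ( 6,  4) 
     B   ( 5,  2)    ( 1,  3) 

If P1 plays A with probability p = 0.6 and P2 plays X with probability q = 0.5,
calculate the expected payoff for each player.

E[P1] = 4.8, E[P2] = 2.8

Work:
E[P1] = p·q·π₁(A,X) + p·(1-q)·π₁(A,Y) + (1-p)·q·π₁(B,X) + (1-p)·(1-q)·π₁(B,Y)
= 0.6·0.5·6 + 0.6·0.5·6 + 0.4·0.5·5 + 0.4·0.5·1
= 4.8

E[P2] = 2.8 (similar calculation)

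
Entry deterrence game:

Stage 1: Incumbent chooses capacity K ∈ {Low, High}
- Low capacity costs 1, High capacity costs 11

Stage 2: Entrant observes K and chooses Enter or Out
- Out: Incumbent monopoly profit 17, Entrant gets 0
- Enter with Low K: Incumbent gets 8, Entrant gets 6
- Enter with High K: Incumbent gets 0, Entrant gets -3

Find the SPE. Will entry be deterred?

SPE: (Low, Enter|Low, Out|High); Entry not deterred. Incumbent net profit = 7, Entrant gets 6

Work:
After Low K: Entrant enters (6 > 0)
After High K: Entrant stays out (-3 < 0)
Incumbent: Low → 8−1=7, High → 17−11=6
Incumbent chooses Low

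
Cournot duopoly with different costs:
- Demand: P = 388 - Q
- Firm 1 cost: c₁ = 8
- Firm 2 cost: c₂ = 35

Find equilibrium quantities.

q₁* = 135.67, q₂* = 108.67

Work:
Reaction: q₁ = (388 - 8 - q₂)/2
Reaction: q₂ = (388 - 35 - q₁)/2
Solve simultaneously:
q₁* = (388 - 2×8 + 35)/3 = 135.67
q₂* = (388 - 2×35 + 8)/3 = 108.67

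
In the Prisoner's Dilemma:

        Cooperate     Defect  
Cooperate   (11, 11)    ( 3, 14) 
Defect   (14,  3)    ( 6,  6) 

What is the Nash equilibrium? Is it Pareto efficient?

(Defect, Defect) is NE; not Pareto efficient

Work:
Defect dominates Cooperate for both players:
If P2 cooperates: Defect (14) > Cooperate (11)
If P2 defects: Defect (6) > Cooperate (3)
NE: (Defect, Defect) with payoff (6, 6)
But (Cooperate, Cooperate) = (11, 11) Pareto dominates (6, 6)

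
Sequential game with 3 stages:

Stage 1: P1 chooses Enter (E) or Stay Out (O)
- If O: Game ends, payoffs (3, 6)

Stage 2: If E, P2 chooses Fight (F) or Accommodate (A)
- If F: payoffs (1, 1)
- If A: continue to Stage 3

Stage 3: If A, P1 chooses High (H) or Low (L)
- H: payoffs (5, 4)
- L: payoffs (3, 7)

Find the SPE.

SPE: (E, A, H); Outcome (5, 4)

Work:
Stage 3: P1 chooses H (5 vs 3)
Stage 2: P2: F->1, A->4 (anticipating H). Choose A
Stage 1: P1: O->3, E->5 (anticipating A, H). Choose E
SPE path: E -> A -> H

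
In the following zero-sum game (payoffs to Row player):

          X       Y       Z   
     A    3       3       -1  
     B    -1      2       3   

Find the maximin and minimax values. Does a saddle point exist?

Maximin = -1, Minimax = 3, Saddle: False

Work:
Row minimums: [-1, -1] → maximin = -1
Column maximums: [3, 3, 3] → minimax = 3
No saddle point (maximin ≠ minimax). Mixed strategy needed.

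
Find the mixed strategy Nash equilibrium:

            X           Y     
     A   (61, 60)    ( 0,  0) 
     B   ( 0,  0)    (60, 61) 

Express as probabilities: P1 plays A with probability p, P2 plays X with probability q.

p = 0.5041, q = 0.4959

Work:
Find probabilities that make opponent indifferent:
P2 chooses q to make P1 indifferent between A and B
P1 chooses p to make P2 indifferent between X and Y
Mixed NE: P1 plays (A: 0.5041, B: 0.4959), P2 plays (X: 0.4959, Y: 0.5041)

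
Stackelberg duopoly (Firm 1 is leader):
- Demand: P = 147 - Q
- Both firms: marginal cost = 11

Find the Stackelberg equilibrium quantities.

q₁* (leader) = 68.0, q₂* (follower) = 34.0

Work:
Follower's reaction: q₂ = (a - c - q₁)/2
Leader substitutes: π₁ = q₁·(a - q₁ - (a-c-q₁)/2 - c)
FOC: q₁* = (147 - 11)/2 = 68.00
Then: q₂* = (147 - 11 - 68.0)/2 = 34.00
Leader has first-mover advantage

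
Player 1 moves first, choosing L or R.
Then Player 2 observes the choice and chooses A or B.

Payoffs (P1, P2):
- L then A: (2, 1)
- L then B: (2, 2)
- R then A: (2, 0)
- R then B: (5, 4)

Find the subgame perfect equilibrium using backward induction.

P1 plays R, P2 plays B after L and B after R; Payoff (5, 4)

Work:
Backward induction:
After L: P2 chooses B → P1 gets 2
After R: P2 chooses B → P1 gets 5
P1 chooses R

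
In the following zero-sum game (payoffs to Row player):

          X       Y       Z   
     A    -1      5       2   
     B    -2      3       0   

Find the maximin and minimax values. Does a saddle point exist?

Maximin = -1, Minimax = -1, Saddle: True

Work:
Row minimums: [-1, -2] → maximin = -1
Column maximums: [-1, 5, 2] → minimax = -1
Saddle point exists! Game value = -1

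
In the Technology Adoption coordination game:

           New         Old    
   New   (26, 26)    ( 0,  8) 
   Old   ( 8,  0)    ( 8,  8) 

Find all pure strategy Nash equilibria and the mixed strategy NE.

Pure NE: (New, New) and (Old, Old); Mixed NE: p = 0.3077, q = 0.3077

Work:
Check pure NE:
(New, New): (26, 26) - no unilateral deviation beneficial
(Old, Old): (8, 8) - no unilateral deviation beneficial
Mixed NE: P1 plays New with p = 0.3077, P2 plays New with q = 0.3077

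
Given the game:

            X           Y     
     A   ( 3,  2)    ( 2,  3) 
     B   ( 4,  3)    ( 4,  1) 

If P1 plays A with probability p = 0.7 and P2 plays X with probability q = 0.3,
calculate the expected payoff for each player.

E[P1] = 2.81, E[P2] = 2.37

Work:
E[P1] = p·q·π₁(A,X) + p·(1-q)·π₁(A,Y) + (1-p)·q·π₁(B,X) + (1-p)·(1-q)·π₁(B,Y)
= 0.7·0.3·3 + 0.7·0.7·2 + 0.3·0.3·4 + 0.3·0.7·4
= 2.81

E[P2] = 2.37 (similar calculation)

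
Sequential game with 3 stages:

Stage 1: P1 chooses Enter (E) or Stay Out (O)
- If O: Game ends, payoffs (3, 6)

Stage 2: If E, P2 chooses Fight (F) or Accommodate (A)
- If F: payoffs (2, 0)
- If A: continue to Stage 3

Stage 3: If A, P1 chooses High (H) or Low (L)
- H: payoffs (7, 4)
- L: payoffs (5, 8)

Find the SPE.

SPE: (E, A, H); Outcome (7, 4)

Work:
Stage 3: P1 chooses H (7 vs 5)
Stage 2: P2: F->0, A->4 (anticipating H). Choose A
Stage 1: P1: O->3, E->7 (anticipating A, H). Choose E
SPE path: E -> A -> H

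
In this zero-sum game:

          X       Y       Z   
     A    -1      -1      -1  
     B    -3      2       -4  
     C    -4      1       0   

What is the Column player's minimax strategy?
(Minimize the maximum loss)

Column should play X, value = -1

Work:
Column player minimizes Row's maximum payoff:
Column X: max payoff to Row = -1
Column Y: max payoff to Row = 2
Column Z: max payoff to Row = 0
Minimum is -1, achieved by column X.
Minimax strategy: X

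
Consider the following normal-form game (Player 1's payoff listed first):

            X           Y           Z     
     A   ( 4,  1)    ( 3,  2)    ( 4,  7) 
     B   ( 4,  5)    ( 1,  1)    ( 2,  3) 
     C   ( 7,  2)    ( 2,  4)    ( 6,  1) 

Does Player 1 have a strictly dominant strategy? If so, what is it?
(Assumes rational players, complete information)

No strictly dominant strategy exists for Player 1

Work:
A strategy strictly dominates another if it gives a strictly higher payoff against every opponent action. Compare each pair of P1's strategies column-by-column:
  A vs B: [4 vs 4, 3 vs 1, 4 vs 2] → A does not strictly dominate B (column X: 4 ≤ 4)
  A vs C: [4 vs 7, 3 vs 2, 4 vs 6] → A does not strictly dominate C (column X: 4 ≤ 7)
  B vs A: [4 vs 4, 1 vs 3, 2 vs 4] → B does not strictly dominate A (column X: 4 ≤ 4)
  B vs C: [4 vs 7, 1 vs 2, 2 vs 6] → B does not strictly dominate C (column X: 4 ≤ 7)
  C vs A: [7 vs 4, 2 vs 3, 6 vs 4] → C does not strictly dominate A (column Y: 2 ≤ 3)
  C vs B: [7 vs 4, 2 vs 1, 6 vs 2] → C strictly dominates B
No single strategy strictly dominates all others → no strictly dominant strategy.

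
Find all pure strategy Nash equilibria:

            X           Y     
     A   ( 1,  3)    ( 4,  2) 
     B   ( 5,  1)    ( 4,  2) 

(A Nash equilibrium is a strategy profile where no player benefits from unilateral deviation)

Nash equilibrium: (B, Y)

Work:
Best responses:
  P1 vs X: payoffs [1, 5] → best response B (payoff 5)
  P1 vs Y: payoffs [4, 4] → best response A/B (payoff 4)
  P2 vs A: payoffs [3, 2] → best response X (payoff 3)
  P2 vs B: payoffs [1, 2] → best response Y (payoff 2)
Mutual best responses: (B,Y) → Nash equilibria.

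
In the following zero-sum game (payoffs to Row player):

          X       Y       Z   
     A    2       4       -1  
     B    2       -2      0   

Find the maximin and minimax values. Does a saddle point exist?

Maximin = -1, Minimax = 0, Saddle: False

Work:
Row minimums: [-1, -2] → maximin = -1
Column maximums: [2, 4, 0] → minimax = 0
No saddle point (maximin ≠ minimax). Mixed strategy needed.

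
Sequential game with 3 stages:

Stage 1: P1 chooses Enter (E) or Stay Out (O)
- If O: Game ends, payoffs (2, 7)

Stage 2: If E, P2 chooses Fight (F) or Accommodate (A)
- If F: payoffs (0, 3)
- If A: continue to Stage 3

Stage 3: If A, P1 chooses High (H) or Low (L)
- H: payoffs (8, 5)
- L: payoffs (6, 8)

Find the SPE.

SPE: (E, A, H); Outcome (8, 5)

Work:
Stage 3: P1 chooses H (8 vs 6)
Stage 2: P2: F->3, A->5 (anticipating H). Choose A
Stage 1: P1: O->2, E->8 (anticipating A, H). Choose E
SPE path: E -> A -> H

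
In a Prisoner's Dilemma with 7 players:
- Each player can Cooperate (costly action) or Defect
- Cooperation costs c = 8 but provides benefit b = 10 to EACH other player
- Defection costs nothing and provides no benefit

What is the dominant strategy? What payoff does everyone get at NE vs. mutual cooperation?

Dominant: Defect; NE payoff = 0; Coop payoff = 52

Work:
Defect dominates (saves cost c = 8, benefit to others is external)
NE: All defect → everyone gets 0
If all cooperate: each receives (6)×10 - 8 = 52
Social dilemma: 52 > 0 but NE gives 0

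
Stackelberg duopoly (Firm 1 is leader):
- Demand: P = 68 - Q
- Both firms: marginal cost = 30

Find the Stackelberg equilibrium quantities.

q₁* (leader) = 19.0, q₂* (follower) = 9.5

Work:
Follower's reaction: q₂ = (a - c - q₁)/2
Leader substitutes: π₁ = q₁·(a - q₁ - (a-c-q₁)/2 - c)
FOC: q₁* = (68 - 30)/2 = 19.00
Then: q₂* = (68 - 30 - 19.0)/2 = 9.50
Leader has first-mover advantage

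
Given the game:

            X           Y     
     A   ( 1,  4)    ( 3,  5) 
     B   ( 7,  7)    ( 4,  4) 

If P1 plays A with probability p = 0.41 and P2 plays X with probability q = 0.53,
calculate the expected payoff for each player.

E[P1] = 4.0935, E[P2] = 5.1308

Work:
E[P1] = p·q·π₁(A,X) + p·(1-q)·π₁(A,Y) + (1-p)·q·π₁(B,X) + (1-p)·(1-q)·π₁(B,Y)
= 0.41·0.53·1 + 0.41·0.47·3 + 0.59·0.53·7 + 0.59·0.47·4
= 4.0935

E[P2] = 5.1308 (similar calculation)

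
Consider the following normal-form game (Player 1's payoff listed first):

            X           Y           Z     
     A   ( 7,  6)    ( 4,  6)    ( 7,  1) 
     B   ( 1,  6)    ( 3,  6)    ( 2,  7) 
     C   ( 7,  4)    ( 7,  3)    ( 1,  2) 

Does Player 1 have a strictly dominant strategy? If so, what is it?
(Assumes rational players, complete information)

No strictly dominant strategy exists for Player 1

Work:
A strategy strictly dominates another if it gives a strictly higher payoff against every opponent action. Compare each pair of P1's strategies column-by-column:
  A vs B: [7 vs 1, 4 vs 3, 7 vs 2] → A strictly dominates B
  A vs C: [7 vs 7, 4 vs 7, 7 vs 1] → A does not strictly dominate C (column X: 7 ≤ 7)
  B vs A: [1 vs 7, 3 vs 4, 2 vs 7] → B does not strictly dominate A (column X: 1 ≤ 7)
  B vs C: [1 vs 7, 3 vs 7, 2 vs 1] → B does not strictly dominate C (column X: 1 ≤ 7)
  C vs A: [7 vs 7, 7 vs 4, 1 vs 7] → C does not strictly dominate A (column X: 7 ≤ 7)
  C vs B: [7 vs 1, 7 vs 3, 1 vs 2] → C does not strictly dominate B (column Z: 1 ≤ 2)
No single strategy strictly dominates all others → no strictly dominant strategy.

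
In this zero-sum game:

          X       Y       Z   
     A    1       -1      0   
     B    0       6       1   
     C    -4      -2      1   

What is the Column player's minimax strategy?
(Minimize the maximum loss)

Column should play X or Z (all achieve the minimum), value = 1

Work:
Column player minimizes Row's maximum payoff:
Column X: max payoff to Row = 1
Column Y: max payoff to Row = 6
Column Z: max payoff to Row = 1
Minimum is 1, achieved by columns X, Z (tied).
Each of X or Z is a minimax strategy.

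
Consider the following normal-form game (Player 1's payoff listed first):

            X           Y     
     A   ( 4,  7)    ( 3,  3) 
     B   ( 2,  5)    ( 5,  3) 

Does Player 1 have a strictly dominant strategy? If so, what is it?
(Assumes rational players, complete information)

No strictly dominant strategy exists for Player 1

Work:
A strategy strictly dominates another if it gives a strictly higher payoff against every opponent action. Compare each pair of P1's strategies column-by-column:
  A vs B: [4 vs 2, 3 vs 5] → A does not strictly dominate B (column Y: 3 ≤ 5)
  B vs A: [2 vs 4, 5 vs 3] → B does not strictly dominate A (column X: 2 ≤ 4)
No single strategy strictly dominates all others → no strictly dominant strategy.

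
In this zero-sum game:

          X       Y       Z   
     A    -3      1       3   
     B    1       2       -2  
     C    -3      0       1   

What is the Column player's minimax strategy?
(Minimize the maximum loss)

Column should play X, value = 1

Work:
Column player minimizes Row's maximum payoff:
Column X: max payoff to Row = 1
Column Y: max payoff to Row = 2
Column Z: max payoff to Row = 3
Minimum is 1, achieved by column X.
Minimax strategy: X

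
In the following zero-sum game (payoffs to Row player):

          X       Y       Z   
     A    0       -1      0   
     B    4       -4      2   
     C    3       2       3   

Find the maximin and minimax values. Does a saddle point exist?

Maximin = 2, Minimax = 2, Saddle: True

Work:
Row minimums: [-1, -4, 2] → maximin = 2
Column maximums: [4, 2, 3] → minimax = 2
Saddle point exists! Game value = 2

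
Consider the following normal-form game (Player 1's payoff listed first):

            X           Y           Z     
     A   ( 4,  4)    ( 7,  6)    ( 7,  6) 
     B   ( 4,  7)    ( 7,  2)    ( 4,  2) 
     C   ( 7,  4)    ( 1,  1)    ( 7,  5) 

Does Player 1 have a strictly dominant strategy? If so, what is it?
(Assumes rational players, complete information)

No strictly dominant strategy exists for Player 1

Work:
A strategy strictly dominates another if it gives a strictly higher payoff against every opponent action. Compare each pair of P1's strategies column-by-column:
  A vs B: [4 vs 4, 7 vs 7, 7 vs 4] → A does not strictly dominate B (column X: 4 ≤ 4)
  A vs C: [4 vs 7, 7 vs 1, 7 vs 7] → A does not strictly dominate C (column X: 4 ≤ 7)
  B vs A: [4 vs 4, 7 vs 7, 4 vs 7] → B does not strictly dominate A (column X: 4 ≤ 4)
  B vs C: [4 vs 7, 7 vs 1, 4 vs 7] → B does not strictly dominate C (column X: 4 ≤ 7)
  C vs A: [7 vs 4, 1 vs 7, 7 vs 7] → C does not strictly dominate A (column Y: 1 ≤ 7)
  C vs B: [7 vs 4, 1 vs 7, 7 vs 4] → C does not strictly dominate B (column Y: 1 ≤ 7)
No single strategy strictly dominates all others → no strictly dominant strategy.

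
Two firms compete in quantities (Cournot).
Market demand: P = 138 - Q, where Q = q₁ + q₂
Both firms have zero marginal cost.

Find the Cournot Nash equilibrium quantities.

q₁* = q₂* = 46.0; P* = 46.0

Work:
Profit: π_i = P·q_i = (a - q_i - q_j)·q_i
FOC: ∂π_i/∂q_i = a - 2q_i - q_j = 0
Reaction function: q_i = (138 - q_j)/2
Symmetry: q* = 138/3 = 46.0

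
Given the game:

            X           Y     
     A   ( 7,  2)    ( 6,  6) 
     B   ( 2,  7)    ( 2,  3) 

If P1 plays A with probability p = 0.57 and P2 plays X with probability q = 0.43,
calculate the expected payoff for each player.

E[P1] = 4.5251, E[P2] = 4.4692

Work:
E[P1] = p·q·π₁(A,X) + p·(1-q)·π₁(A,Y) + (1-p)·q·π₁(B,X) + (1-p)·(1-q)·π₁(B,Y)
= 0.57·0.43·7 + 0.57·0.57·6 + 0.43·0.43·2 + 0.43·0.57·2
= 4.5251

E[P2] = 4.4692 (similar calculation)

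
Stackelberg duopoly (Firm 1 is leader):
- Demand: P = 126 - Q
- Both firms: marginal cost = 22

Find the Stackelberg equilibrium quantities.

q₁* (leader) = 52.0, q₂* (follower) = 26.0

Work:
Follower's reaction: q₂ = (a - c - q₁)/2
Leader substitutes: π₁ = q₁·(a - q₁ - (a-c-q₁)/2 - c)
FOC: q₁* = (126 - 22)/2 = 52.00
Then: q₂* = (126 - 22 - 52.0)/2 = 26.00
Leader has first-mover advantage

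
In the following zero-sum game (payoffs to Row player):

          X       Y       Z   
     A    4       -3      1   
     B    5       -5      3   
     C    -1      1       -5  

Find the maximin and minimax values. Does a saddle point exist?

Maximin = -3, Minimax = 1, Saddle: False

Work:
Row minimums: [-3, -5, -5] → maximin = -3
Column maximums: [5, 1, 3] → minimax = 1
No saddle point (maximin ≠ minimax). Mixed strategy needed.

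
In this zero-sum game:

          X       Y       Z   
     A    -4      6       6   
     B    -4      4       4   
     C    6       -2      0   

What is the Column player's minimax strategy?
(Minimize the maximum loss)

Column should play X or Y or Z (all achieve the minimum), value = 6

Work:
Column player minimizes Row's maximum payoff:
Column X: max payoff to Row = 6
Column Y: max payoff to Row = 6
Column Z: max payoff to Row = 6
Minimum is 6, achieved by columns X, Y, Z (tied).
Each of X or Y or Z is a minimax strategy.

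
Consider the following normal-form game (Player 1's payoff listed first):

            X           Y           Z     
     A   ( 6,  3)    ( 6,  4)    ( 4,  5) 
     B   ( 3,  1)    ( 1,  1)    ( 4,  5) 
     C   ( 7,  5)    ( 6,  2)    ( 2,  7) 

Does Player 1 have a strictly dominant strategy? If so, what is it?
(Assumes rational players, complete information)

No strictly dominant strategy exists for Player 1

Work:
A strategy strictly dominates another if it gives a strictly higher payoff against every opponent action. Compare each pair of P1's strategies column-by-column:
  A vs B: [6 vs 3, 6 vs 1, 4 vs 4] → A does not strictly dominate B (column Z: 4 ≤ 4)
  A vs C: [6 vs 7, 6 vs 6, 4 vs 2] → A does not strictly dominate C (column X: 6 ≤ 7)
  B vs A: [3 vs 6, 1 vs 6, 4 vs 4] → B does not strictly dominate A (column X: 3 ≤ 6)
  B vs C: [3 vs 7, 1 vs 6, 4 vs 2] → B does not strictly dominate C (column X: 3 ≤ 7)
  C vs A: [7 vs 6, 6 vs 6, 2 vs 4] → C does not strictly dominate A (column Y: 6 ≤ 6)
  C vs B: [7 vs 3, 6 vs 1, 2 vs 4] → C does not strictly dominate B (column Z: 2 ≤ 4)
No single strategy strictly dominates all others → no strictly dominant strategy.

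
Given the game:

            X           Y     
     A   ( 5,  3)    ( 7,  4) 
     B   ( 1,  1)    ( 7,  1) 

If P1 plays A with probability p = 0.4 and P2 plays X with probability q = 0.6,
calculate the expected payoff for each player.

E[P1] = 4.36, E[P2] = 1.96

Work:
E[P1] = p·q·π₁(A,X) + p·(1-q)·π₁(A,Y) + (1-p)·q·π₁(B,X) + (1-p)·(1-q)·π₁(B,Y)
= 0.4·0.6·5 + 0.4·0.4·7 + 0.6·0.6·1 + 0.6·0.4·7
= 4.36

E[P2] = 1.96 (similar calculation)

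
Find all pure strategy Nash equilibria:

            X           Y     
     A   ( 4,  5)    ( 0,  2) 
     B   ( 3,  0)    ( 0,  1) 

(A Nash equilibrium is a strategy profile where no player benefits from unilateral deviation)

Nash equilibrium: (A, X), (B, Y)

Work:
Best responses:
  P1 vs X: payoffs [4, 3] → best response A (payoff 4)
  P1 vs Y: payoffs [0, 0] → best response A/B (payoff 0)
  P2 vs A: payoffs [5, 2] → best response X (payoff 5)
  P2 vs B: payoffs [0, 1] → best response Y (payoff 1)
Mutual best responses: (A,X), (B,Y) → Nash equilibria.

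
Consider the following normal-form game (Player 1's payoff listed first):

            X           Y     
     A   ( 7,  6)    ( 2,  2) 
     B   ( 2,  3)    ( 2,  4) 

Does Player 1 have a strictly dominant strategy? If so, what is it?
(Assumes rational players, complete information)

No strictly dominant strategy exists for Player 1

Work:
A strategy strictly dominates another if it gives a strictly higher payoff against every opponent action. Compare each pair of P1's strategies column-by-column:
  A vs B: [7 vs 2, 2 vs 2] → A does not strictly dominate B (column Y: 2 ≤ 2)
  B vs A: [2 vs 7, 2 vs 2] → B does not strictly dominate A (column X: 2 ≤ 7)
No single strategy strictly dominates all others → no strictly dominant strategy.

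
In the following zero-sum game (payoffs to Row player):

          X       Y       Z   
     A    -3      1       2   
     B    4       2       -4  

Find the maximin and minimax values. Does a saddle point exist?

Maximin = -3, Minimax = 2, Saddle: False

Work:
Row minimums: [-3, -4] → maximin = -3
Column maximums: [4, 2, 2] → minimax = 2
No saddle point (maximin ≠ minimax). Mixed strategy needed.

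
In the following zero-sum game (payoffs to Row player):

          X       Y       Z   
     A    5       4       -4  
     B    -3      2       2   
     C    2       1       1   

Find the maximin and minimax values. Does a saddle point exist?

Maximin = 1, Minimax = 2, Saddle: False

Work:
Row minimums: [-4, -3, 1] → maximin = 1
Column maximums: [5, 4, 2] → minimax = 2
No saddle point (maximin ≠ minimax). Mixed strategy needed.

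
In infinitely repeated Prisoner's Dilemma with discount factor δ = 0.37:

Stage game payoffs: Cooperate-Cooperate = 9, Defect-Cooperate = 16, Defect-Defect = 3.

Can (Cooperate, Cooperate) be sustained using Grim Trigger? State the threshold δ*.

δ* = 0.5385; since δ = 0.37 < 0.5385, cooperation cannot be sustained

Work:
For Grim Trigger:
Cooperate forever: 9/(1-δ)
Defect then punished: 16 + 3·δ/(1-δ)
Need: 9/(1-δ) ≥ 16 + 3·δ/(1-δ)
Solving: δ ≥ (T-R)/(T-P) = (16-9)/(16-3) = 0.5385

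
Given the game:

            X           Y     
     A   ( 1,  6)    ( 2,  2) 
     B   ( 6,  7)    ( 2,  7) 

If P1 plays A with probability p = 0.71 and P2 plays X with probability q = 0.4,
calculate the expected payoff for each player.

E[P1] = 2.18, E[P2] = 4.586

Work:
E[P1] = p·q·π₁(A,X) + p·(1-q)·π₁(A,Y) + (1-p)·q·π₁(B,X) + (1-p)·(1-q)·π₁(B,Y)
= 0.71·0.4·1 + 0.71·0.6·2 + 0.29·0.4·6 + 0.29·0.6·2
= 2.18

E[P2] = 4.586 (similar calculation)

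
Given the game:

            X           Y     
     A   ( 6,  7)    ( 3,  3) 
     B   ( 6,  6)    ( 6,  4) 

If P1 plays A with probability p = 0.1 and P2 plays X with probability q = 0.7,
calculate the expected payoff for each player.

E[P1] = 5.91, E[P2] = 5.44

Work:
E[P1] = p·q·π₁(A,X) + p·(1-q)·π₁(A,Y) + (1-p)·q·π₁(B,X) + (1-p)·(1-q)·π₁(B,Y)
= 0.1·0.7·6 + 0.1·0.3·3 + 0.9·0.7·6 + 0.9·0.3·6
= 5.91

E[P2] = 5.44 (similar calculation)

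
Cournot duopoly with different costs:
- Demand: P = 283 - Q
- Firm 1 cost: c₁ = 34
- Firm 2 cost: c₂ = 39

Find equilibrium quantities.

q₁* = 84.67, q₂* = 79.67

Work:
Reaction: q₁ = (283 - 34 - q₂)/2
Reaction: q₂ = (283 - 39 - q₁)/2
Solve simultaneously:
q₁* = (283 - 2×34 + 39)/3 = 84.67
q₂* = (283 - 2×39 + 34)/3 = 79.67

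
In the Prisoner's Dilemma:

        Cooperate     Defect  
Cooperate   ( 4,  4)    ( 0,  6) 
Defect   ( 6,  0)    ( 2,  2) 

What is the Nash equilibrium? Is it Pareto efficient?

(Defect, Defect) is NE; not Pareto efficient

Work:
Defect dominates Cooperate for both players:
If P2 cooperates: Defect (6) > Cooperate (4)
If P2 defects: Defect (2) > Cooperate (0)
NE: (Defect, Defect) with payoff (2, 2)
But (Cooperate, Cooperate) = (4, 4) Pareto dominates (2, 2)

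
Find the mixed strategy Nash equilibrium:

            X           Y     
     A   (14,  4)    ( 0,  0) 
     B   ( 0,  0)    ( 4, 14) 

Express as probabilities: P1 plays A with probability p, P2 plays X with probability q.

p = 0.7778, q = 0.2222

Work:
Find probabilities that make opponent indifferent:
P2 chooses q to make P1 indifferent between A and B
P1 chooses p to make P2 indifferent between X and Y
Mixed NE: P1 plays (A: 0.7778, B: 0.2222), P2 plays (X: 0.2222, Y: 0.7778)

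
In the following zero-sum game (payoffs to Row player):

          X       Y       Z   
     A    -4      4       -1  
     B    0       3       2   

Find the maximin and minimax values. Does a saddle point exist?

Maximin = 0, Minimax = 0, Saddle: True

Work:
Row minimums: [-4, 0] → maximin = 0
Column maximums: [0, 4, 2] → minimax = 0
Saddle point exists! Game value = 0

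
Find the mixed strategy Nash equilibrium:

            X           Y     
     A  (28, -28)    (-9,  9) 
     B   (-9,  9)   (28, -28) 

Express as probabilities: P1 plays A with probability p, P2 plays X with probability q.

p = 0.5, q = 0.5

Work:
Find probabilities that make opponent indifferent:
P2 chooses q to make P1 indifferent between A and B
P1 chooses p to make P2 indifferent between X and Y
Mixed NE: P1 plays (A: 0.5, B: 0.5), P2 plays (X: 0.5, Y: 0.5)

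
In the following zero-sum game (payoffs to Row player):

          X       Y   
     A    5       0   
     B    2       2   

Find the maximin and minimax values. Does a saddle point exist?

Maximin = 2, Minimax = 2, Saddle: True

Work:
Row minimums: [0, 2] → maximin = 2
Column maximums: [5, 2] → minimax = 2
Saddle point exists! Game value = 2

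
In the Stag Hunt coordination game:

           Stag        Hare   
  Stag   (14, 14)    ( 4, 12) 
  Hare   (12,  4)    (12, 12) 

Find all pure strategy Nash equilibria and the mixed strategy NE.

Pure NE: (Stag, Stag) and (Hare, Hare); Mixed NE: p = 0.8, q = 0.8

Work:
Check pure NE:
(Stag, Stag): (14, 14) - no unilateral deviation beneficial
(Hare, Hare): (12, 12) - no unilateral deviation beneficial
Mixed NE: P1 plays Stag with p = 0.8, P2 plays Stag with q = 0.8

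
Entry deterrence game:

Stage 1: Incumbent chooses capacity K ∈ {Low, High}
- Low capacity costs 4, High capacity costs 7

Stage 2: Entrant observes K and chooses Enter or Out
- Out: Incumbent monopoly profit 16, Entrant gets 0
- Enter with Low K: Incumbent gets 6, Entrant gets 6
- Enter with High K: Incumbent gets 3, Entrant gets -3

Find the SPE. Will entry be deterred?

SPE: (High, Enter|Low, Out|High); Entry deterred. Incumbent net profit = 9

Work:
After Low K: Entrant enters (6 > 0)
After High K: Entrant stays out (-3 < 0)
Incumbent: Low → 6−4=2, High → 16−7=9
Incumbent chooses High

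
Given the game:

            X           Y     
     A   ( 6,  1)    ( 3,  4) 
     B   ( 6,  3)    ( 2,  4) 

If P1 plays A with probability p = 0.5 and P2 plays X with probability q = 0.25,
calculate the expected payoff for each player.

E[P1] = 3.375, E[P2] = 3.5

Work:
E[P1] = p·q·π₁(A,X) + p·(1-q)·π₁(A,Y) + (1-p)·q·π₁(B,X) + (1-p)·(1-q)·π₁(B,Y)
= 0.5·0.25·6 + 0.5·0.75·3 + 0.5·0.25·6 + 0.5·0.75·2
= 3.375

E[P2] = 3.5 (similar calculation)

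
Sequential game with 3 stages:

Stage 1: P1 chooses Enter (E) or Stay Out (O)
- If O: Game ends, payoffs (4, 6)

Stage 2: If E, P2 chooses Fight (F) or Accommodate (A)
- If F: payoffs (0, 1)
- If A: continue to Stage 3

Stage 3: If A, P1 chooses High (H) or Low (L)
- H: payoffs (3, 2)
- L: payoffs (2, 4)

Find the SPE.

SPE: (O, A, H); Outcome (4, 6)

Work:
Stage 3: P1 chooses H (3 vs 2)
Stage 2: P2: F->1, A->2 (anticipating H). Choose A
Stage 1: P1: O->4, E->3 (anticipating A, H). Choose O
SPE path: O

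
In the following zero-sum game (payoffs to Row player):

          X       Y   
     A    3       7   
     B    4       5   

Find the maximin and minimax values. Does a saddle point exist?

Maximin = 4, Minimax = 4, Saddle: True

Work:
Row minimums: [3, 4] → maximin = 4
Column maximums: [4, 7] → minimax = 4
Saddle point exists! Game value = 4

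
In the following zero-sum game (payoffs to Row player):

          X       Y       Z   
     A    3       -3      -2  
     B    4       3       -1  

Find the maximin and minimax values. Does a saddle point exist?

Maximin = -1, Minimax = -1, Saddle: True

Work:
Row minimums: [-3, -1] → maximin = -1
Column maximums: [4, 3, -1] → minimax = -1
Saddle point exists! Game value = -1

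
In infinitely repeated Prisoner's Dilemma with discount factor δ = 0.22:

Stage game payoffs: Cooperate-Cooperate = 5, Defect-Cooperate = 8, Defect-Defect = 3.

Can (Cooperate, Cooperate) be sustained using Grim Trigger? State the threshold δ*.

δ* = 0.6; since δ = 0.22 < 0.6, cooperation cannot be sustained

Work:
For Grim Trigger:
Cooperate forever: 5/(1-δ)
Defect then punished: 8 + 3·δ/(1-δ)
Need: 5/(1-δ) ≥ 8 + 3·δ/(1-δ)
Solving: δ ≥ (T-R)/(T-P) = (8-5)/(8-3) = 0.6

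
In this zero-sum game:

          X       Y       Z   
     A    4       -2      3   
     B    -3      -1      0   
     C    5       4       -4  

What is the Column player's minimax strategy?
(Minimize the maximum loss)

Column should play Z, value = 3

Work:
Column player minimizes Row's maximum payoff:
Column X: max payoff to Row = 5
Column Y: max payoff to Row = 4
Column Z: max payoff to Row = 3
Minimum is 3, achieved by column Z.
Minimax strategy: Z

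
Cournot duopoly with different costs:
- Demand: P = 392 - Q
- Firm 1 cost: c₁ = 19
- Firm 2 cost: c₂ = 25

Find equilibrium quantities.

q₁* = 126.33, q₂* = 120.33

Work:
Reaction: q₁ = (392 - 19 - q₂)/2
Reaction: q₂ = (392 - 25 - q₁)/2
Solve simultaneously:
q₁* = (392 - 2×19 + 25)/3 = 126.33
q₂* = (392 - 2×25 + 19)/3 = 120.33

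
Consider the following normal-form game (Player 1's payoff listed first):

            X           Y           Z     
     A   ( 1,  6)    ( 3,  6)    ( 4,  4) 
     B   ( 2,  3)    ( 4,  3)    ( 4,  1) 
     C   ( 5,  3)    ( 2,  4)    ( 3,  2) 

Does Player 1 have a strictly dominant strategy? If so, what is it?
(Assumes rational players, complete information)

No strictly dominant strategy exists for Player 1

Work:
A strategy strictly dominates another if it gives a strictly higher payoff against every opponent action. Compare each pair of P1's strategies column-by-column:
  A vs B: [1 vs 2, 3 vs 4, 4 vs 4] → A does not strictly dominate B (column X: 1 ≤ 2)
  A vs C: [1 vs 5, 3 vs 2, 4 vs 3] → A does not strictly dominate C (column X: 1 ≤ 5)
  B vs A: [2 vs 1, 4 vs 3, 4 vs 4] → B does not strictly dominate A (column Z: 4 ≤ 4)
  B vs C: [2 vs 5, 4 vs 2, 4 vs 3] → B does not strictly dominate C (column X: 2 ≤ 5)
  C vs A: [5 vs 1, 2 vs 3, 3 vs 4] → C does not strictly dominate A (column Y: 2 ≤ 3)
  C vs B: [5 vs 2, 2 vs 4, 3 vs 4] → C does not strictly dominate B (column Y: 2 ≤ 4)
No single strategy strictly dominates all others → no strictly dominant strategy.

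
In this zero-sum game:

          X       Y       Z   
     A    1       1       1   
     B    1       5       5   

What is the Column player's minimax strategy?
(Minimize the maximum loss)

Column should play X, value = 1

Work:
Column player minimizes Row's maximum payoff:
Column X: max payoff to Row = 1
Column Y: max payoff to Row = 5
Column Z: max payoff to Row = 5
Minimum is 1, achieved by column X.
Minimax strategy: X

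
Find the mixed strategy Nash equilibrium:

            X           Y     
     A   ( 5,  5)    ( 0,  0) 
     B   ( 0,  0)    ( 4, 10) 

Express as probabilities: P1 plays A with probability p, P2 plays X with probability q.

p = 0.6667, q = 0.4444

Work:
Find probabilities that make opponent indifferent:
P2 chooses q to make P1 indifferent between A and B
P1 chooses p to make P2 indifferent between X and Y
Mixed NE: P1 plays (A: 0.6667, B: 0.3333), P2 plays (X: 0.4444, Y: 0.5556)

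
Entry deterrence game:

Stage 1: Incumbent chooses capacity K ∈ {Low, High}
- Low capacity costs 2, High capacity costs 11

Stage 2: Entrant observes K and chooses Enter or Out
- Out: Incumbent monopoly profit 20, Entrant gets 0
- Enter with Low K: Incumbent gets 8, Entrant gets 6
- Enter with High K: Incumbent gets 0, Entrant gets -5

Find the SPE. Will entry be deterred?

SPE: (High, Enter|Low, Out|High); Entry deterred. Incumbent net profit = 9

Work:
After Low K: Entrant enters (6 > 0)
After High K: Entrant stays out (-5 < 0)
Incumbent: Low → 8−2=6, High → 20−11=9
Incumbent chooses High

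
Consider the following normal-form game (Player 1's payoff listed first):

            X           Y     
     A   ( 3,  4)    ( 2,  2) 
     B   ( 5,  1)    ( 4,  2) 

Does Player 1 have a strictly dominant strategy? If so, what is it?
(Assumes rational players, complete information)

Yes, Player 1's strictly dominant strategy is B

Work:
A strategy strictly dominates another if it gives a strictly higher payoff against every opponent action. Compare each pair of P1's strategies column-by-column:
  A vs B: [3 vs 5, 2 vs 4] → A does not strictly dominate B (column X: 3 ≤ 5)
  B vs A: [5 vs 3, 4 vs 2] → B strictly dominates A
B strictly dominates every other strategy → strictly dominant.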